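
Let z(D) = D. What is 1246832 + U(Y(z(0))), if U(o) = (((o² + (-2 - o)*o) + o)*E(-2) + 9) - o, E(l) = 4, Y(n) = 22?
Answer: 1246731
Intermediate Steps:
U(o) = 9 + 3*o + 4*o² + 4*o*(-2 - o) (U(o) = (((o² + (-2 - o)*o) + o)*4 + 9) - o = (((o² + o*(-2 - o)) + o)*4 + 9) - o = ((o + o² + o*(-2 - o))*4 + 9) - o = ((4*o + 4*o² + 4*o*(-2 - o)) + 9) - o = (9 + 4*o + 4*o² + 4*o*(-2 - o)) - o = 9 + 3*o + 4*o² + 4*o*(-2 - o))
1246832 + U(Y(z(0))) = 1246832 + (9 - 5*22) = 1246832 + (9 - 110) = 1246832 - 101 = 1246731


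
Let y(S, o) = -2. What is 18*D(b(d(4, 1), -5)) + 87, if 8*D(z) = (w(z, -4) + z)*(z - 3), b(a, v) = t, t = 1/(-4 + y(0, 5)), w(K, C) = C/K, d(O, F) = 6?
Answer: -1325/16 ≈ -82.813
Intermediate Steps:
t = -⅙ (t = 1/(-4 - 2) = 1/(-6) = -⅙ ≈ -0.16667)
b(a, v) = -⅙
D(z) = (-3 + z)*(z - 4/z)/8 (D(z) = ((-4/z + z)*(z - 3))/8 = ((z - 4/z)*(-3 + z))/8 = ((-3 + z)*(z - 4/z))/8 = (-3 + z)*(z - 4/z)/8)
18*D(b(d(4, 1), -5)) + 87 = 18*((12 - (-4 + (-⅙)² - 3*(-⅙))/6)/(8*(-⅙))) + 87 = 18*((⅛)*(-6)*(12 - (-4 + 1/36 + ½)/6)) + 87 = 18*((⅛)*(-6)*(12 - ⅙*(-125/36))) + 87 = 18*((⅛)*(-6)*(12 + 125/216)) + 87 = 18*((⅛)*(-6)*(2717/216)) + 87 = 18*(-2717/288) + 87 = -2717/16 + 87 = -1325/16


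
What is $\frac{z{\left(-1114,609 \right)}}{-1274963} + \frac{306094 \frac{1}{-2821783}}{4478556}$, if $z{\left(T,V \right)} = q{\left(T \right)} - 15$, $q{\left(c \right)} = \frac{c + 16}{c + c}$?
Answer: $\frac{25475012824011440}{2243646369973819765767} \approx 1.1354 \cdot 10^{-5}$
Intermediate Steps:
$q{\left(c \right)} = \frac{16 + c}{2 c}$
$z{\left(T,V \right)} = -15 + \frac{16 + T}{2 T}$ ($z{\left(T,V \right)} = \frac{16 + T}{2 T} - 15 = -15 + \frac{16 + T}{2 T}$)
$\frac{z{\left(-1114,609 \right)}}{-1274963} + \frac{306094 \frac{1}{-2821783}}{4478556} = \frac{- \frac{29}{2} + \frac{8}{-1114}}{-1274963} + \frac{306094 \frac{1}{-2821783}}{4478556} = \left(- \frac{29}{2} + 8 \left(- \frac{1}{1114}\right)\right) \left(- \frac{1}{1274963}\right) + 306094 \left(- \frac{1}{2821783}\right) \frac{1}{4478556} = \left(- \frac{29}{2} - \frac{4}{557}\right) \left(- \frac{1}{1274963}\right) - \frac{153047}{6318756592674} = \left(- \frac{16161}{1114}\right) \left(- \frac{1}{1274963}\right) - \frac{153047}{6318756592674} = \frac{16161}{1420308782} - \frac{153047}{6318756592674} = \frac{25475012824011440}{2243646369973819765767}$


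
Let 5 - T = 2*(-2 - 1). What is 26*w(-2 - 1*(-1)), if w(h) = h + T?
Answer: 260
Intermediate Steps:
T = 11 (T = 5 - 2*(-2 - 1) = 5 - 2*(-3) = 5 - 1*(-6) = 5 + 6 = 11)
w(h) = 11 + h (w(h) = h + 11 = 11 + h)
26*w(-2 - 1*(-1)) = 26*(11 + (-2 - 1*(-1))) = 26*(11 + (-2 + 1)) = 26*(11 - 1) = 26*10 = 260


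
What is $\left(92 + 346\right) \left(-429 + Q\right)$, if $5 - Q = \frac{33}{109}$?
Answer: $- \frac{20257062}{109} \approx -1.8584 \cdot 10^{5}$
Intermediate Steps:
$Q = \frac{512}{109}$ ($Q = 5 - \frac{33}{109} = \frac{512}{109} \approx 4.6973$)
$\left(92 + 346\right) \left(-429 + Q\right) = \left(92 + 346\right) \left(-429 + \frac{512}{109}\right) = 438 \left(- \frac{46249}{109}\right) = - \frac{20257062}{109}$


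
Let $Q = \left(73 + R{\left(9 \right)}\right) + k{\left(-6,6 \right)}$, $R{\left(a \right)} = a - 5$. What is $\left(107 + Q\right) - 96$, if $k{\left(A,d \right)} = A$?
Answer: $82$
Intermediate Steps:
$R{\left(a \right)} = -5 + a$ ($R{\left(a \right)} = a - 5 = -5 + a$)
$Q = 71$ ($Q = \left(73 + \left(-5 + 9\right)\right) - 6 = \left(73 + 4\right) - 6 = 77 - 6 = 71$)
$\left(107 + Q\right) - 96 = \left(107 + 71\right) - 96 = 178 - 96 = 82$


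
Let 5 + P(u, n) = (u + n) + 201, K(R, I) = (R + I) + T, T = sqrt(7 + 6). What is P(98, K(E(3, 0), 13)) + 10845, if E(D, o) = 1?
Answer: 11153 + sqrt(13) ≈ 11157.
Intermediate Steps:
T = sqrt(13) ≈ 3.6056
K(R, I) = I + R + sqrt(13) (K(R, I) = (R + I) + sqrt(13) = (I + R) + sqrt(13) = I + R + sqrt(13))
P(u, n) = 196 + n + u (P(u, n) = -5 + ((u + n) + 201) = -5 + ((n + u) + 201) = -5 + (201 + n + u) = 196 + n + u)
P(98, K(E(3, 0), 13)) + 10845 = (196 + (13 + 1 + sqrt(13)) + 98) + 10845 = (196 + (14 + sqrt(13)) + 98) + 10845 = (308 + sqrt(13)) + 10845 = 11153 + sqrt(13)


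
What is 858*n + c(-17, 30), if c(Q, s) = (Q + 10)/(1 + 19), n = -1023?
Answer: -17554687/20 ≈ -8.7773e+5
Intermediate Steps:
c(Q, s) = ½ + Q/20 (c(Q, s) = (10 + Q)/20 = (10 + Q)*(1/20) = ½ + Q/20)
858*n + c(-17, 30) = 858*(-1023) + (½ + (1/20)*(-17)) = -877734 + (½ - 17/20) = -877734 - 7/20 = -17554687/20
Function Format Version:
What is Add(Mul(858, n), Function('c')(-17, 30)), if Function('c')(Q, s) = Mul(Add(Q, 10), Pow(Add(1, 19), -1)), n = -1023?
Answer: Rational(-17554687, 20) ≈ -8.7773e+5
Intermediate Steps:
Function('c')(Q, s) = Add(Rational(1, 2), Mul(Rational(1, 20), Q)) (Function('c')(Q, s) = Mul(Add(10, Q), Pow(20, -1)) = Mul(Add(10, Q), Rational(1, 20)) = Add(Rational(1, 2), Mul(Rational(1, 20), Q)))
Add(Mul(858, n), Function('c')(-17, 30)) = Add(Mul(858, -1023), Add(Rational(1, 2), Mul(Rational(1, 20), -17))) = Add(-877734, Add(Rational(1, 2), Rational(-17, 20))) = Add(-877734, Rational(-7, 20)) = Rational(-17554687, 20)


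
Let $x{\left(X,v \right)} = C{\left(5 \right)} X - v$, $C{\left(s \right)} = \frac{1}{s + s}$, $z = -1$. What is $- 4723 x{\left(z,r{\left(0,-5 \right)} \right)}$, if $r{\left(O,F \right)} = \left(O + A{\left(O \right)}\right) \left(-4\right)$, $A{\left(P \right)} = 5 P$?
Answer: $\frac{4723}{10} \approx 472.3$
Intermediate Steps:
$C{\left(s \right)} = \frac{1}{2 s}$
$r{\left(O,F \right)} = - 24 O$ ($r{\left(O,F \right)} = \left(O + 5 O\right) \left(-4\right) = 6 O \left(-4\right) = - 24 O$)
$x{\left(X,v \right)} = - v + \frac{X}{10}$ ($x{\left(X,v \right)} = \frac{1}{2 \cdot 5} X - v = \frac{1}{2} \cdot \frac{1}{5} X - v = \frac{X}{10} - v = - v + \frac{X}{10}$)
$- 4723 x{\left(z,r{\left(0,-5 \right)} \right)} = - 4723 \left(- \left(-24\right) 0 + \frac{1}{10} \left(-1\right)\right) = - 4723 \left(\left(-1\right) 0 - \frac{1}{10}\right) = - 4723 \left(0 - \frac{1}{10}\right) = \left(-4723\right) \left(- \frac{1}{10}\right) = \frac{4723}{10}$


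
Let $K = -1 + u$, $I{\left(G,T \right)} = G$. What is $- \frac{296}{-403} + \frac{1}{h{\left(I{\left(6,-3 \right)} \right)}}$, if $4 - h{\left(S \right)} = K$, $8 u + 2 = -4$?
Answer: $\frac{8420}{9269} \approx 0.9084$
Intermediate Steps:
$u = - \frac{3}{4}$ ($u = - \frac{1}{4} + \frac{1}{8} \left(-4\right) = - \frac{1}{4} - \frac{1}{2} = - \frac{3}{4} \approx -0.75$)
$K = - \frac{7}{4}$ ($K = -1 - \frac{3}{4} = - \frac{7}{4} \approx -1.75$)
$h{\left(S \right)} = \frac{23}{4}$ ($h{\left(S \right)} = 4 - - \frac{7}{4} = 4 + \frac{7}{4} = \frac{23}{4}$)
$- \frac{296}{-403} + \frac{1}{h{\left(I{\left(6,-3 \right)} \right)}} = - \frac{296}{-403} + \frac{1}{\frac{23}{4}} = \left(-296\right) \left(- \frac{1}{403}\right) + \frac{4}{23} = \frac{296}{403} + \frac{4}{23} = \frac{8420}{9269}$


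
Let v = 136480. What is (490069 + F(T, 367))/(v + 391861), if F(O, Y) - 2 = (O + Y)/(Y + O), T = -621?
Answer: 44552/48031 ≈ 0.92757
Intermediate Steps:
F(O, Y) = 3 (F(O, Y) = 2 + (O + Y)/(Y + O) = 2 + (O + Y)/(O + Y) = 2 + 1 = 3)
(490069 + F(T, 367))/(v + 391861) = (490069 + 3)/(136480 + 391861) = 490072/528341 = 490072*(1/528341) = 44552/48031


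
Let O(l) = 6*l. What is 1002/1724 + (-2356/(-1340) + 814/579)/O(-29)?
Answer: 4094919352/7273105605 ≈ 0.56302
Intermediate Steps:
1002/1724 + (-2356/(-1340) + 814/579)/O(-29) = 1002/1724 + (-2356/(-1340) + 814/579)/((6*(-29))) = 1002*(1/1724) + (-2356*(-1/1340) + 814*(1/579))/(-174) = 501/862 + (589/335 + 814/579)*(-1/174) = 501/862 + (613721/193965)*(-1/174) = 501/862 - 613721/33749910 = 4094919352/7273105605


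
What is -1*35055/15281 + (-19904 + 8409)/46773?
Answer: -1815282610/714738213 ≈ -2.5398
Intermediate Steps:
-1*35055/15281 + (-19904 + 8409)/46773 = -35055*1/15281 - 11495*1/46773 = -35055/15281 - 11495/46773 = -1815282610/714738213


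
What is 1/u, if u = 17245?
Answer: 1/17245 ≈ 5.7988e-5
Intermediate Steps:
1/u = 1/17245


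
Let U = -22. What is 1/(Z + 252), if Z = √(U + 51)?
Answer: 252/63475 - √29/63475 ≈ 0.0038852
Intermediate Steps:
Z = √29 (Z = √(-22 + 51) = √29 ≈ 5.3852)
1/(Z + 252) = 1/(√29 + 252) = 1/(252 + √29)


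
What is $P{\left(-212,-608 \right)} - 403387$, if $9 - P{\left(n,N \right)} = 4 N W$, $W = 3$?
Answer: $-396082$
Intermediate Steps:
$P{\left(n,N \right)} = 9 - 12 N$ ($P{\left(n,N \right)} = 9 - 4 N 3 = 9 - 12 N$)
$P{\left(-212,-608 \right)} - 403387 = \left(9 - -7296\right) - 403387 = \left(9 + 7296\right) - 403387 = 7305 - 403387 = -396082$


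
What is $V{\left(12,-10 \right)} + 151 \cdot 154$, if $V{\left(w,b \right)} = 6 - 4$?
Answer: $23256$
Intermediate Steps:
$V{\left(w,b \right)} = 2$
$V{\left(12,-10 \right)} + 151 \cdot 154 = 2 + 151 \cdot 154 = 2 + 23254 = 23256$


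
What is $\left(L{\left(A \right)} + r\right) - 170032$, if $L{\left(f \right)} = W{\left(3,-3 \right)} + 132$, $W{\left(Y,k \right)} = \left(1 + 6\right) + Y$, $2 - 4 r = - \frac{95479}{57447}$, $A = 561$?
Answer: $- \frac{39038472947}{229788} \approx -1.6989 \cdot 10^{5}$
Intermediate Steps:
$r = \frac{210373}{229788}$ ($r = \frac{1}{2} - \frac{\left(-95479\right) \frac{1}{57447}}{4} = \frac{1}{2} - - \frac{95479}{229788} = \frac{1}{2} + \frac{95479}{229788} = \frac{210373}{229788} \approx 0.91551$)
$W{\left(Y,k \right)} = 7 + Y$
$L{\left(f \right)} = 142$ ($L{\left(f \right)} = \left(7 + 3\right) + 132 = 10 + 132 = 142$)
$\left(L{\left(A \right)} + r\right) - 170032 = \left(142 + \frac{210373}{229788}\right) - 170032 = \frac{32840269}{229788} - 170032 = - \frac{39038472947}{229788}$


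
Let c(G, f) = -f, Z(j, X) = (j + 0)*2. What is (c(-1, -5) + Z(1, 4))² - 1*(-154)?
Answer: 203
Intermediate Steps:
Z(j, X) = 2*j (Z(j, X) = j*2 = 2*j)
(c(-1, -5) + Z(1, 4))² - 1*(-154) = (-1*(-5) + 2*1)² - 1*(-154) = (5 + 2)² + 154 = 7² + 154 = 49 + 154 = 203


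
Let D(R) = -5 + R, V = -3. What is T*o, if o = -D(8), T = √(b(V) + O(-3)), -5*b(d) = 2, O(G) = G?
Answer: -3*I*√85/5 ≈ -5.5317*I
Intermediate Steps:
b(d) = -⅖ (b(d) = -⅕*2 = -⅖)
T = I*√85/5 (T = √(-⅖ - 3) = √(-17/5) = I*√85/5 ≈ 1.8439*I)
o = -3 (o = -(-5 + 8) = -1*3 = -3)
T*o = (I*√85/5)*(-3) = -3*I*√85/5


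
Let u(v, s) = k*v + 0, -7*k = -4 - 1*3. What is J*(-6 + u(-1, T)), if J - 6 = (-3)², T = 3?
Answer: -105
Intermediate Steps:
k = 1 (k = -(-4 - 1*3)/7 = -(-4 - 3)/7 = -⅐*(-7) = 1)
u(v, s) = v (u(v, s) = 1*v + 0 = v + 0 = v)
J = 15 (J = 6 + (-3)² = 6 + 9 = 15)
J*(-6 + u(-1, T)) = 15*(-6 - 1) = 15*(-7) = -105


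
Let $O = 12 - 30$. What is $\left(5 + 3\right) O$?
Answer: $-144$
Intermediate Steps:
$O = -18$ ($O = 12 - 30 = -18$)
$\left(5 + 3\right) O = \left(5 + 3\right) \left(-18\right) = 8 \left(-18\right) = -144$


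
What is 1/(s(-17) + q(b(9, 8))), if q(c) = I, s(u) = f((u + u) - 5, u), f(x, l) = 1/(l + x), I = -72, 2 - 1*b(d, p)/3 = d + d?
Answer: -56/4033 ≈ -0.013885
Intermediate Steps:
b(d, p) = 6 - 6*d (b(d, p) = 6 - 3*(d + d) = 6 - 6*d)
s(u) = 1/(-5 + 3*u) (s(u) = 1/(u + ((u + u) - 5)) = 1/(u + (2*u - 5)) = 1/(u + (-5 + 2*u)) = 1/(-5 + 3*u))
q(c) = -72
1/(s(-17) + q(b(9, 8))) = 1/(1/(-5 + 3*(-17)) - 72) = 1/(1/(-5 - 51) - 72) = 1/(1/(-56) - 72) = 1/(-1/56 - 72) = 1/(-4033/56) = -56/4033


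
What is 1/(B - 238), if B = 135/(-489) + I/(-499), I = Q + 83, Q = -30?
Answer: -81337/19389300 ≈ -0.0041949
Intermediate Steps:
I = 53 (I = -30 + 83 = 53)
B = -31094/81337 (B = 135/(-489) + 53/(-499) = 135*(-1/489) + 53*(-1/499) = -45/163 - 53/499 = -31094/81337 ≈ -0.38229)
1/(B - 238) = 1/(-31094/81337 - 238) = 1/(-19389300/81337) = -81337/19389300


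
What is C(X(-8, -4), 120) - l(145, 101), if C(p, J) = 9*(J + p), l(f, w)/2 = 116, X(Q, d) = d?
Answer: 812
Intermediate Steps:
l(f, w) = 232 (l(f, w) = 2*116 = 232)
C(p, J) = 9*J + 9*p
C(X(-8, -4), 120) - l(145, 101) = (9*120 + 9*(-4)) - 1*232 = (1080 - 36) - 232 = 1044 - 232 = 812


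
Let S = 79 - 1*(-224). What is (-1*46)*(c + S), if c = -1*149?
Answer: -7084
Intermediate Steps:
S = 303 (S = 79 + 224 = 303)
c = -149
(-1*46)*(c + S) = (-1*46)*(-149 + 303) = -46*154 = -7084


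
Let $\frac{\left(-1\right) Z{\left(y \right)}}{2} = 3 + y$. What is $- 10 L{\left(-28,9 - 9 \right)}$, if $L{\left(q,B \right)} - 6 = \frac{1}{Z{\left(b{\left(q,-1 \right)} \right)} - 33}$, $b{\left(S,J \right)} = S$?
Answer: $- \frac{1030}{17} \approx -60.588$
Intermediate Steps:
$Z{\left(y \right)} = -6 - 2 y$ ($Z{\left(y \right)} = - 2 \left(3 + y\right) = -6 - 2 y$)
$L{\left(q,B \right)} = 6 + \frac{1}{-39 - 2 q}$ ($L{\left(q,B \right)} = 6 + \frac{1}{\left(-6 - 2 q\right) - 33} = 6 + \frac{1}{-39 - 2 q}$)
$- 10 L{\left(-28,9 - 9 \right)} = - 10 \frac{233 + 12 \left(-28\right)}{39 + 2 \left(-28\right)} = - 10 \frac{233 - 336}{39 - 56} = - 10 \frac{1}{-17} \left(-103\right) = - 10 \left(\left(- \frac{1}{17}\right) \left(-103\right)\right) = \left(-10\right) \frac{103}{17} = - \frac{1030}{17}$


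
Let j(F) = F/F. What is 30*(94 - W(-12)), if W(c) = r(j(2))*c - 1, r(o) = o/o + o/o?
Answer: 3570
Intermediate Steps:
j(F) = 1
r(o) = 2 (r(o) = 1 + 1 = 2)
W(c) = -1 + 2*c (W(c) = 2*c - 1 = -1 + 2*c)
30*(94 - W(-12)) = 30*(94 - (-1 + 2*(-12))) = 30*(94 - (-1 - 24)) = 30*(94 - 1*(-25)) = 30*(94 + 25) = 30*119 = 3570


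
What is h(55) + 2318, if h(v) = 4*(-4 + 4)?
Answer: 2318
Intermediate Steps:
h(v) = 0 (h(v) = 4*0 = 0)
h(55) + 2318 = 0 + 2318 = 2318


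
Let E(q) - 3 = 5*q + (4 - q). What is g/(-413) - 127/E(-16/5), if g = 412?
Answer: 250307/11977 ≈ 20.899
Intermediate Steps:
E(q) = 7 + 4*q (E(q) = 3 + (5*q + (4 - q)) = 3 + (4 + 4*q) = 7 + 4*q)
g/(-413) - 127/E(-16/5) = 412/(-413) - 127/(7 + 4*(-16/5)) = 412*(-1/413) - 127/(7 + 4*(-16*⅕)) = -412/413 - 127/(7 + 4*(-16/5)) = -412/413 - 127/(7 - 64/5) = -412/413 - 127/(-29/5) = -412/413 - 127*(-5/29) = -412/413 + 635/29 = 250307/11977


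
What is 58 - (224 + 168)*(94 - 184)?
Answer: 35338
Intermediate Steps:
58 - (224 + 168)*(94 - 184) = 58 - 392*(-90) = 58 - 1*(-35280) = 58 + 35280 = 35338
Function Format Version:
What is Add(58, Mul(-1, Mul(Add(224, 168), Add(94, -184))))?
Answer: 35338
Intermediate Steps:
Add(58, Mul(-1, Mul(Add(224, 168), Add(94, -184)))) = Add(58, Mul(-1, Mul(392, -90))) = Add(58, Mul(-1, -35280)) = Add(58, 35280) = 35338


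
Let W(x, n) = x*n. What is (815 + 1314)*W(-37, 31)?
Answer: -2441963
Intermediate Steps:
W(x, n) = n*x
(815 + 1314)*W(-37, 31) = (815 + 1314)*(31*(-37)) = 2129*(-1147) = -2441963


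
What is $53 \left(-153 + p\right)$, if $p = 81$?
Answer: $-3816$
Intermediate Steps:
$53 \left(-153 + p\right) = 53 \left(-153 + 81\right) = 53 \left(-72\right) = -3816$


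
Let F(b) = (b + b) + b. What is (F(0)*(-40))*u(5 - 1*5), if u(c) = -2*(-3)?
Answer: 0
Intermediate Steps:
F(b) = 3*b (F(b) = 2*b + b = 3*b)
u(c) = 6
(F(0)*(-40))*u(5 - 1*5) = ((3*0)*(-40))*6 = (0*(-40))*6 = 0*6 = 0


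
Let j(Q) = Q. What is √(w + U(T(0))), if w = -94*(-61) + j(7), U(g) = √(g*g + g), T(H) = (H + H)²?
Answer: √5741 ≈ 75.769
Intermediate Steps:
T(H) = 4*H² (T(H) = (2*H)² = 4*H²)
U(g) = √(g + g²) (U(g) = √(g² + g) = √(g + g²))
w = 5741 (w = -94*(-61) + 7 = 5734 + 7 = 5741)
√(w + U(T(0))) = √(5741 + √((4*0²)*(1 + 4*0²))) = √(5741 + √((4*0)*(1 + 4*0))) = √(5741 + √(0*(1 + 0))) = √(5741 + √(0*1)) = √(5741 + √0) = √(5741 + 0) = √5741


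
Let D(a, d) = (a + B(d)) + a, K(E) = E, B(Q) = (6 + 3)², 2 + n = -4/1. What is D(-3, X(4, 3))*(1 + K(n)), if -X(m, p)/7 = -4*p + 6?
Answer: -375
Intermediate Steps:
X(m, p) = -42 + 28*p (X(m, p) = -7*(-4*p + 6) = -7*(6 - 4*p) = -42 + 28*p)
n = -6 (n = -2 - 4/1 = -2 - 4*1 = -2 - 4 = -6)
B(Q) = 81 (B(Q) = 9² = 81)
D(a, d) = 81 + 2*a (D(a, d) = (a + 81) + a = (81 + a) + a = 81 + 2*a)
D(-3, X(4, 3))*(1 + K(n)) = (81 + 2*(-3))*(1 - 6) = (81 - 6)*(-5) = 75*(-5) = -375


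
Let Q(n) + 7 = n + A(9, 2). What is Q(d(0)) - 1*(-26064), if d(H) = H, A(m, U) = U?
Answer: 26059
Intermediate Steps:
Q(n) = -5 + n (Q(n) = -7 + (n + 2) = -7 + (2 + n) = -5 + n)
Q(d(0)) - 1*(-26064) = (-5 + 0) - 1*(-26064) = -5 + 26064 = 26059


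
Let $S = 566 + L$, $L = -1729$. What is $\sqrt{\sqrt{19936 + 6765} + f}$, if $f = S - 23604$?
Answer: $\sqrt{-24767 + \sqrt{26701}} \approx 156.86 i$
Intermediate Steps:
$S = -1163$ ($S = 566 - 1729 = -1163$)
$f = -24767$ ($f = -1163 - 23604 = -24767$)
$\sqrt{\sqrt{19936 + 6765} + f} = \sqrt{\sqrt{19936 + 6765} - 24767} = \sqrt{\sqrt{26701} - 24767} = \sqrt{-24767 + \sqrt{26701}}$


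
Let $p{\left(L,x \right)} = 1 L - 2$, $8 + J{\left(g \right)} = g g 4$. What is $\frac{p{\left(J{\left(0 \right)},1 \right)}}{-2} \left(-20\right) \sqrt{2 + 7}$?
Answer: $-300$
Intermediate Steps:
$J{\left(g \right)} = -8 + 4 g^{2}$ ($J{\left(g \right)} = -8 + g g 4 = -8 + g^{2} \cdot 4 = -8 + 4 g^{2}$)
$p{\left(L,x \right)} = -2 + L$ ($p{\left(L,x \right)} = L - 2 = -2 + L$)
$\frac{p{\left(J{\left(0 \right)},1 \right)}}{-2} \left(-20\right) \sqrt{2 + 7} = \frac{-2 - \left(8 - 4 \cdot 0^{2}\right)}{-2} \left(-20\right) \sqrt{2 + 7} = \left(-2 + \left(-8 + 4 \cdot 0\right)\right) \left(- \frac{1}{2}\right) \left(-20\right) \sqrt{9} = \left(-2 + \left(-8 + 0\right)\right) \left(- \frac{1}{2}\right) \left(-20\right) 3 = \left(-2 - 8\right) \left(- \frac{1}{2}\right) \left(-20\right) 3 = \left(-10\right) \left(- \frac{1}{2}\right) \left(-20\right) 3 = 5 \left(-20\right) 3 = \left(-100\right) 3 = -300$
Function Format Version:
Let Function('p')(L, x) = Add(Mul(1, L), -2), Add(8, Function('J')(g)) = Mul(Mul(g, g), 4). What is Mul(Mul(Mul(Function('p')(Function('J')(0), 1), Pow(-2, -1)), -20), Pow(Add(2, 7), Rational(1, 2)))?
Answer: -300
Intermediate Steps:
Function('J')(g) = Add(-8, Mul(4, Pow(g, 2))) (Function('J')(g) = Add(-8, Mul(Mul(g, g), 4)) = Add(-8, Mul(Pow(g, 2), 4)) = Add(-8, Mul(4, Pow(g, 2))))
Function('p')(L, x) = Add(-2, L) (Function('p')(L, x) = Add(L, -2) = Add(-2, L))
Mul(Mul(Mul(Function('p')(Function('J')(0), 1), Pow(-2, -1)), -20), Pow(Add(2, 7), Rational(1, 2))) = Mul(Mul(Mul(Add(-2, Add(-8, Mul(4, Pow(0, 2)))), Pow(-2, -1)), -20), Pow(Add(2, 7), Rational(1, 2))) = Mul(Mul(Mul(Add(-2, Add(-8, Mul(4, 0))), Rational(-1, 2)), -20), Pow(9, Rational(1, 2))) = Mul(Mul(Mul(Add(-2, Add(-8, 0)), Rational(-1, 2)), -20), 3) = Mul(Mul(Mul(Add(-2, -8), Rational(-1, 2)), -20), 3) = Mul(Mul(Mul(-10, Rational(-1, 2)), -20), 3) = Mul(Mul(5, -20), 3) = Mul(-100, 3) = -300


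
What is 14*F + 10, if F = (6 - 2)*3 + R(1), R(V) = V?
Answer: 192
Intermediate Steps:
F = 13 (F = (6 - 2)*3 + 1 = 4*3 + 1 = 12 + 1 = 13)
14*F + 10 = 14*13 + 10 = 182 + 10 = 192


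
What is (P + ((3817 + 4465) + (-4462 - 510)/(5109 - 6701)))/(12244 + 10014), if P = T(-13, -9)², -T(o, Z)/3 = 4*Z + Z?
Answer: 10551029/8858684 ≈ 1.1910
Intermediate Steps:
T(o, Z) = -15*Z (T(o, Z) = -3*(4*Z + Z) = -15*Z)
P = 18225 (P = (-15*(-9))² = 135² = 18225)
(P + ((3817 + 4465) + (-4462 - 510)/(5109 - 6701)))/(12244 + 10014) = (18225 + ((3817 + 4465) + (-4462 - 510)/(5109 - 6701)))/(12244 + 10014) = (18225 + (8282 - 4972/(-1592)))/22258 = (18225 + (8282 - 4972*(-1/1592)))*(1/22258) = (18225 + (8282 + 1243/398))*(1/22258) = (18225 + 3297479/398)*(1/22258) = (10551029/398)*(1/22258) = 10551029/8858684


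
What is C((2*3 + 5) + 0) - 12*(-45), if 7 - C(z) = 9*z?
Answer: 448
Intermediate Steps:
C(z) = 7 - 9*z
C((2*3 + 5) + 0) - 12*(-45) = (7 - 9*((2*3 + 5) + 0)) - 12*(-45) = (7 - 9*((6 + 5) + 0)) + 540 = (7 - 9*(11 + 0)) + 540 = (7 - 9*11) + 540 = (7 - 99) + 540 = -92 + 540 = 448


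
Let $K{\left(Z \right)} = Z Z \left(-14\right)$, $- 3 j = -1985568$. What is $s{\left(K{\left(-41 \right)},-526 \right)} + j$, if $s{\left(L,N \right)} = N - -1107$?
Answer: $662437$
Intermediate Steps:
$j = 661856$ ($j = \left(- \frac{1}{3}\right) \left(-1985568\right) = 661856$)
$K{\left(Z \right)} = - 14 Z^{2}$ ($K{\left(Z \right)} = Z^{2} \left(-14\right) = - 14 Z^{2}$)
$s{\left(L,N \right)} = 1107 + N$ ($s{\left(L,N \right)} = N + 1107 = 1107 + N$)
$s{\left(K{\left(-41 \right)},-526 \right)} + j = \left(1107 - 526\right) + 661856 = 581 + 661856 = 662437$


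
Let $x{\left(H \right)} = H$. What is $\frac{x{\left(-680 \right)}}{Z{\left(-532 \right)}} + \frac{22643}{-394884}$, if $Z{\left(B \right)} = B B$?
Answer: $- \frac{59616371}{997871868} \approx -0.059744$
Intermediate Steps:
$Z{\left(B \right)} = B^{2}$
$\frac{x{\left(-680 \right)}}{Z{\left(-532 \right)}} + \frac{22643}{-394884} = - \frac{680}{\left(-532\right)^{2}} + \frac{22643}{-394884} = - \frac{680}{283024} + 22643 \left(- \frac{1}{394884}\right) = \left(-680\right) \frac{1}{283024} - \frac{22643}{394884} = - \frac{85}{35378} - \frac{22643}{394884} = - \frac{59616371}{997871868}$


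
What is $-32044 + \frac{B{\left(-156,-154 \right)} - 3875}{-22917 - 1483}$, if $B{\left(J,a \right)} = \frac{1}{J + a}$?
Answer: $- \frac{242379614749}{7564000} \approx -32044.0$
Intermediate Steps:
$-32044 + \frac{B{\left(-156,-154 \right)} - 3875}{-22917 - 1483} = -32044 + \frac{\frac{1}{-156 - 154} - 3875}{-22917 - 1483} = -32044 + \frac{\frac{1}{-310} - 3875}{-24400} = -32044 + \left(- \frac{1}{310} - 3875\right) \left(- \frac{1}{24400}\right) = -32044 - - \frac{1201251}{7564000} = -32044 + \frac{1201251}{7564000} = - \frac{242379614749}{7564000}$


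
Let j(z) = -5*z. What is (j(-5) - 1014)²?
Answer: 978121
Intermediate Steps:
(j(-5) - 1014)² = (-5*(-5) - 1014)² = (25 - 1014)² = (-989)² = 978121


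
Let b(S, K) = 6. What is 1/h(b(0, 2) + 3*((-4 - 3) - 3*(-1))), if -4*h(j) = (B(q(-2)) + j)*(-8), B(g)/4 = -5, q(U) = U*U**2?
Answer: -1/52 ≈ -0.019231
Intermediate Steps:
q(U) = U**3
B(g) = -20 (B(g) = 4*(-5) = -20)
h(j) = -40 + 2*j (h(j) = -(-20 + j)*(-8)/4 = -(160 - 8*j)/4 = -40 + 2*j)
1/h(b(0, 2) + 3*((-4 - 3) - 3*(-1))) = 1/(-40 + 2*(6 + 3*((-4 - 3) - 3*(-1)))) = 1/(-40 + 2*(6 + 3*(-7 + 3))) = 1/(-40 + 2*(6 + 3*(-4))) = 1/(-40 + 2*(6 - 12)) = 1/(-40 + 2*(-6)) = 1/(-40 - 12) = 1/(-52) = -1/52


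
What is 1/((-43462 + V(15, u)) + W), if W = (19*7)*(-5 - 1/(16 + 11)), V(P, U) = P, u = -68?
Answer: -27/1191157 ≈ -2.2667e-5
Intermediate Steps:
W = -18088/27 (W = 133*(-5 - 1/27) = 133*(-136/27) = -18088/27 ≈ -669.93)
1/((-43462 + V(15, u)) + W) = 1/((-43462 + 15) - 18088/27) = 1/(-43447 - 18088/27) = 1/(-1191157/27) = -27/1191157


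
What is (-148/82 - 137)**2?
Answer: 32387481/1681 ≈ 19267.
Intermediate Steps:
(-148/82 - 137)**2 = (-148*1/82 - 137)**2 = (-74/41 - 137)**2 = (-5691/41)**2 = 32387481/1681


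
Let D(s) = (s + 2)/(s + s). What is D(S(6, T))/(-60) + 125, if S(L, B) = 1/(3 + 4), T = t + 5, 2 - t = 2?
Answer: 999/8 ≈ 124.88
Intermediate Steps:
t = 0 (t = 2 - 1*2 = 2 - 2 = 0)
T = 5 (T = 0 + 5 = 5)
S(L, B) = ⅐ (S(L, B) = 1/7 = ⅐)
D(s) = (2 + s)/(2*s) (D(s) = (2 + s)/((2*s)) = (2 + s)*(1/(2*s)) = (2 + s)/(2*s))
D(S(6, T))/(-60) + 125 = ((2 + ⅐)/(2*(⅐)))/(-60) + 125 = ((½)*7*(15/7))*(-1/60) + 125 = (15/2)*(-1/60) + 125 = -⅛ + 125 = 999/8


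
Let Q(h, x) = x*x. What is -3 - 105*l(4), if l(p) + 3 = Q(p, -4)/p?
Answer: -108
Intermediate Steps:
Q(h, x) = x**2
l(p) = -3 + 16/p (l(p) = -3 + (-4)**2/p = -3 + 16/p)
-3 - 105*l(4) = -3 - 105*(-3 + 16/4) = -3 - 105*(-3 + 16*(1/4)) = -3 - 105*(-3 + 4) = -3 - 105*1 = -3 - 105 = -108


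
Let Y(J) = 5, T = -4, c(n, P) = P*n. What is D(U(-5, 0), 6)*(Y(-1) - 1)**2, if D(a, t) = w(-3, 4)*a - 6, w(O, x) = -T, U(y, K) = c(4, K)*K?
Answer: -96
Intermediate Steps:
U(y, K) = 4*K**2 (U(y, K) = (K*4)*K = (4*K)*K = 4*K**2)
w(O, x) = 4 (w(O, x) = -1*(-4) = 4)
D(a, t) = -6 + 4*a (D(a, t) = 4*a - 6 = -6 + 4*a)
D(U(-5, 0), 6)*(Y(-1) - 1)**2 = (-6 + 4*(4*0**2))*(5 - 1)**2 = (-6 + 4*(4*0))*4**2 = (-6 + 4*0)*16 = (-6 + 0)*16 = -6*16 = -96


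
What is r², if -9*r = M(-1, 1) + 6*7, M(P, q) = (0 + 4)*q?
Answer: 2116/81 ≈ 26.123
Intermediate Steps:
M(P, q) = 4*q
r = -46/9 (r = -(4*1 + 6*7)/9 = -(4 + 42)/9 = -⅑*46 = -46/9 ≈ -5.1111)
r² = (-46/9)² = 2116/81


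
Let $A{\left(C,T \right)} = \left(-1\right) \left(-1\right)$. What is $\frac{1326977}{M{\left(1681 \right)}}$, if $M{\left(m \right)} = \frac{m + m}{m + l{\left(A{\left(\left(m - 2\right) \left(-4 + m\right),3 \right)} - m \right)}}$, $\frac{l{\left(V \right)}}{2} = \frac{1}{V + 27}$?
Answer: $\frac{3687259047107}{5557386} \approx 6.6349 \cdot 10^{5}$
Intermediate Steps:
$A{\left(C,T \right)} = 1$
$l{\left(V \right)} = \frac{2}{27 + V}$ ($l{\left(V \right)} = \frac{2}{V + 27} = \frac{2}{27 + V}$)
$M{\left(m \right)} = \frac{2 m}{m + \frac{2}{28 - m}}$ ($M{\left(m \right)} = \frac{m + m}{m + \frac{2}{27 - \left(-1 + m\right)}} = \frac{2 m}{m + \frac{2}{28 - m}}$)
$\frac{1326977}{M{\left(1681 \right)}} = \frac{1326977}{2 \cdot 1681 \frac{1}{-2 + 1681 \left(-28 + 1681\right)} \left(-28 + 1681\right)} = \frac{1326977}{2 \cdot 1681 \frac{1}{-2 + 1681 \cdot 1653} \cdot 1653} = \frac{1326977}{2 \cdot 1681 \frac{1}{-2 + 2778693} \cdot 1653} = \frac{1326977}{2 \cdot 1681 \cdot \frac{1}{2778691} \cdot 1653} = \frac{1326977}{\frac{5557386}{2778691}} = 1326977 \cdot \frac{2778691}{5557386} = \frac{3687259047107}{5557386}$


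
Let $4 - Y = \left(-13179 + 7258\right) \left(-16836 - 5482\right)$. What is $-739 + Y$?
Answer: $-132145613$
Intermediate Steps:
$Y = -132144874$ ($Y = 4 - \left(-13179 + 7258\right) \left(-16836 - 5482\right) = 4 - \left(-5921\right) \left(-22318\right) = 4 - 132144878 = -132144874$)
$-739 + Y = -739 - 132144874 = -132145613$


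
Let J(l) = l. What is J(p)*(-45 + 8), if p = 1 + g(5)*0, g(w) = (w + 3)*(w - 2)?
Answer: -37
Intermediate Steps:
g(w) = (-2 + w)*(3 + w) (g(w) = (3 + w)*(-2 + w) = (-2 + w)*(3 + w))
p = 1 (p = 1 + (-6 + 5 + 5**2)*0 = 1 + (-6 + 5 + 25)*0 = 1 + 24*0 = 1 + 0 = 1)
J(p)*(-45 + 8) = 1*(-45 + 8) = 1*(-37) = -37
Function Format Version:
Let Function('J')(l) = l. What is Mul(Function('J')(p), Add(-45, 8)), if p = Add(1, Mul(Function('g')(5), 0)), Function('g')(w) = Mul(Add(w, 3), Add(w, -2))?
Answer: -37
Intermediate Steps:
Function('g')(w) = Mul(Add(-2, w), Add(3, w)) (Function('g')(w) = Mul(Add(3, w), Add(-2, w)) = Mul(Add(-2, w), Add(3, w)))
p = 1 (p = Add(1, Mul(Add(-6, 5, Pow(5, 2)), 0)) = Add(1, Mul(Add(-6, 5, 25), 0)) = Add(1, Mul(24, 0)) = Add(1, 0) = 1)
Mul(Function('J')(p), Add(-45, 8)) = Mul(1, Add(-45, 8)) = Mul(1, -37) = -37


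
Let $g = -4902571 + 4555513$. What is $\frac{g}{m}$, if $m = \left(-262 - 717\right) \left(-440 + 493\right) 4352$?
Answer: $\frac{173529}{112906112} \approx 0.0015369$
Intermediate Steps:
$g = -347058$
$m = -225812224$ ($m = \left(-979\right) 53 \cdot 4352 = \left(-51887\right) 4352 = -225812224$)
$\frac{g}{m} = - \frac{347058}{-225812224} = \left(-347058\right) \left(- \frac{1}{225812224}\right) = \frac{173529}{112906112}$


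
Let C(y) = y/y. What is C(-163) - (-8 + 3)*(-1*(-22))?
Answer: 111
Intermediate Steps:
C(y) = 1
C(-163) - (-8 + 3)*(-1*(-22)) = 1 - (-8 + 3)*(-1*(-22)) = 1 - (-5)*22 = 1 - 1*(-110) = 1 + 110 = 111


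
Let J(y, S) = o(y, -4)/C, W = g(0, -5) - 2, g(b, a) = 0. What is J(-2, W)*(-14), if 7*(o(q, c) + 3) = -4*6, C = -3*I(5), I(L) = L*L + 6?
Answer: -30/31 ≈ -0.96774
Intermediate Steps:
I(L) = 6 + L² (I(L) = L² + 6 = 6 + L²)
C = -93 (C = -3*(6 + 5²) = -3*(6 + 25) = -3*31 = -93)
o(q, c) = -45/7 (o(q, c) = -3 + (-4*6)/7 = -3 + (⅐)*(-24) = -3 - 24/7 = -45/7)
W = -2 (W = 0 - 2 = -2)
J(y, S) = 15/217 (J(y, S) = -45/7/(-93) = -45/7*(-1/93) = 15/217)
J(-2, W)*(-14) = (15/217)*(-14) = -30/31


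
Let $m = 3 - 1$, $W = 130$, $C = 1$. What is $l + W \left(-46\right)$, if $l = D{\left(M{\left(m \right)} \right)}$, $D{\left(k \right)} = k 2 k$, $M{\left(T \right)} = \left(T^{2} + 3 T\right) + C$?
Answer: $-5738$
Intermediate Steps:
$m = 2$ ($m = 3 - 1 = 2$)
$M{\left(T \right)} = 1 + T^{2} + 3 T$ ($M{\left(T \right)} = \left(T^{2} + 3 T\right) + 1 = 1 + T^{2} + 3 T$)
$D{\left(k \right)} = 2 k^{2}$
$l = 242$ ($l = 2 \left(1 + 2^{2} + 3 \cdot 2\right)^{2} = 2 \left(1 + 4 + 6\right)^{2} = 2 \cdot 11^{2} = 2 \cdot 121 = 242$)
$l + W \left(-46\right) = 242 + 130 \left(-46\right) = 242 - 5980 = -5738$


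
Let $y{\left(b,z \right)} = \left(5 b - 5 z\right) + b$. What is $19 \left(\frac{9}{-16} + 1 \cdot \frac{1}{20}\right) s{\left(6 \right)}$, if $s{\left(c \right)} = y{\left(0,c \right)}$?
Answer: $\frac{2337}{8} \approx 292.13$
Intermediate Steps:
$y{\left(b,z \right)} = - 5 z + 6 b$ ($y{\left(b,z \right)} = \left(- 5 z + 5 b\right) + b = - 5 z + 6 b$)
$s{\left(c \right)} = - 5 c$ ($s{\left(c \right)} = - 5 c + 6 \cdot 0 = - 5 c + 0 = - 5 c$)
$19 \left(\frac{9}{-16} + 1 \cdot \frac{1}{20}\right) s{\left(6 \right)} = 19 \left(\frac{9}{-16} + 1 \cdot \frac{1}{20}\right) \left(\left(-5\right) 6\right) = 19 \left(9 \left(- \frac{1}{16}\right) + 1 \cdot \frac{1}{20}\right) \left(-30\right) = 19 \left(- \frac{9}{16} + \frac{1}{20}\right) \left(-30\right) = 19 \left(- \frac{41}{80}\right) \left(-30\right) = \left(- \frac{779}{80}\right) \left(-30\right) = \frac{2337}{8}$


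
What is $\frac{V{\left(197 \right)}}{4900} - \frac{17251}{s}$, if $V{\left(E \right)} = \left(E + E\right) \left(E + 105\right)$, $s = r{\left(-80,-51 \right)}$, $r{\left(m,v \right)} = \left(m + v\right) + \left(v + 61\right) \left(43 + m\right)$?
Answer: $\frac{36035722}{613725} \approx 58.716$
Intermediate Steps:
$r{\left(m,v \right)} = m + v + \left(43 + m\right) \left(61 + v\right)$ ($r{\left(m,v \right)} = \left(m + v\right) + \left(61 + v\right) \left(43 + m\right) = \left(m + v\right) + \left(43 + m\right) \left(61 + v\right) = m + v + \left(43 + m\right) \left(61 + v\right)$)
$s = -501$ ($s = 2623 + 44 \left(-51\right) + 62 \left(-80\right) - -4080 = 2623 - 2244 - 4960 + 4080 = -501$)
$V{\left(E \right)} = 2 E \left(105 + E\right)$
$\frac{V{\left(197 \right)}}{4900} - \frac{17251}{s} = \frac{2 \cdot 197 \left(105 + 197\right)}{4900} - \frac{17251}{-501} = 2 \cdot 197 \cdot 302 \cdot \frac{1}{4900} - - \frac{17251}{501} = 118988 \cdot \frac{1}{4900} + \frac{17251}{501} = \frac{29747}{1225} + \frac{17251}{501} = \frac{36035722}{613725}$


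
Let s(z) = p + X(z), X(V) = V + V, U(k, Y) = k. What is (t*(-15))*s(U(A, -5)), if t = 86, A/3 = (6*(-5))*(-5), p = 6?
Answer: -1168740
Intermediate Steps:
A = 450 (A = 3*((6*(-5))*(-5)) = 3*(-30*(-5)) = 3*150 = 450)
X(V) = 2*V
s(z) = 6 + 2*z
(t*(-15))*s(U(A, -5)) = (86*(-15))*(6 + 2*450) = -1290*(6 + 900) = -1290*906 = -1168740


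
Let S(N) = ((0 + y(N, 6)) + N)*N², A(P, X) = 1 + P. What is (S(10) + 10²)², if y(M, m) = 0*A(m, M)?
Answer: 1210000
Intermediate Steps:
y(M, m) = 0 (y(M, m) = 0*(1 + m) = 0)
S(N) = N³ (S(N) = ((0 + 0) + N)*N² = (0 + N)*N² = N*N² = N³)
(S(10) + 10²)² = (10³ + 10²)² = (1000 + 100)² = 1100² = 1210000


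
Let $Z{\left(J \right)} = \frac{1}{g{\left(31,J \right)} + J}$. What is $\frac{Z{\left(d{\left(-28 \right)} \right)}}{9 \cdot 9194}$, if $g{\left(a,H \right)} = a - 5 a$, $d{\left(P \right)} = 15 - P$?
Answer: $- \frac{1}{6702426} \approx -1.492 \cdot 10^{-7}$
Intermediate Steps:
$g{\left(a,H \right)} = - 4 a$
$Z{\left(J \right)} = \frac{1}{-124 + J}$ ($Z{\left(J \right)} = \frac{1}{\left(-4\right) 31 + J} = \frac{1}{-124 + J}$)
$\frac{Z{\left(d{\left(-28 \right)} \right)}}{9 \cdot 9194} = \frac{1}{\left(-124 + \left(15 - -28\right)\right) 9 \cdot 9194} = \frac{1}{\left(-124 + \left(15 + 28\right)\right) 82746} = \frac{1}{-124 + 43} \cdot \frac{1}{82746} = \frac{1}{-81} \cdot \frac{1}{82746} = \left(- \frac{1}{81}\right) \frac{1}{82746} = - \frac{1}{6702426}$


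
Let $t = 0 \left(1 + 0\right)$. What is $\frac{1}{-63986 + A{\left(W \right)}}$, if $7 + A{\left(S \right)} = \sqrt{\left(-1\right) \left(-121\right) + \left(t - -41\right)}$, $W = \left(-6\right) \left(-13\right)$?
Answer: $- \frac{21331}{1365034629} - \frac{\sqrt{2}}{455011543} \approx -1.563 \cdot 10^{-5}$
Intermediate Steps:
$W = 78$
$t = 0$ ($t = 0 \cdot 1 = 0$)
$A{\left(S \right)} = -7 + 9 \sqrt{2}$ ($A{\left(S \right)} = -7 + \sqrt{\left(-1\right) \left(-121\right) + \left(0 - -41\right)} = -7 + \sqrt{121 + \left(0 + 41\right)} = -7 + \sqrt{121 + 41} = -7 + \sqrt{162} = -7 + 9 \sqrt{2}$)
$\frac{1}{-63986 + A{\left(W \right)}} = \frac{1}{-63986 - \left(7 - 9 \sqrt{2}\right)} = \frac{1}{-63993 + 9 \sqrt{2}}$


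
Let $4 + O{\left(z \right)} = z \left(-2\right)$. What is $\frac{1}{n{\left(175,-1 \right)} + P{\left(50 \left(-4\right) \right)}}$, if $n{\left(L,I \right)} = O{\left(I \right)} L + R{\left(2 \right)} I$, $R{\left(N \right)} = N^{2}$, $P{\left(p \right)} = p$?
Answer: $- \frac{1}{554} \approx -0.0018051$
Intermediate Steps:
$O{\left(z \right)} = -4 - 2 z$ ($O{\left(z \right)} = -4 + z \left(-2\right) = -4 - 2 z$)
$n{\left(L,I \right)} = 4 I + L \left(-4 - 2 I\right)$ ($n{\left(L,I \right)} = \left(-4 - 2 I\right) L + 2^{2} I = L \left(-4 - 2 I\right) + 4 I = 4 I + L \left(-4 - 2 I\right)$)
$\frac{1}{n{\left(175,-1 \right)} + P{\left(50 \left(-4\right) \right)}} = \frac{1}{\left(4 \left(-1\right) - 350 \left(2 - 1\right)\right) + 50 \left(-4\right)} = \frac{1}{\left(-4 - 350 \cdot 1\right) - 200} = \frac{1}{\left(-4 - 350\right) - 200} = \frac{1}{-354 - 200} = \frac{1}{-554} = - \frac{1}{554}$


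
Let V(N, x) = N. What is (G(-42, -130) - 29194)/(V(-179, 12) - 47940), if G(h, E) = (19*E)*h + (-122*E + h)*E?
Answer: 1981794/48119 ≈ 41.185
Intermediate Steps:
G(h, E) = E*(h - 122*E) + 19*E*h (G(h, E) = 19*E*h + (h - 122*E)*E = 19*E*h + E*(h - 122*E) = E*(h - 122*E) + 19*E*h)
(G(-42, -130) - 29194)/(V(-179, 12) - 47940) = (2*(-130)*(-61*(-130) + 10*(-42)) - 29194)/(-179 - 47940) = (2*(-130)*(7930 - 420) - 29194)/(-48119) = (2*(-130)*7510 - 29194)*(-1/48119) = (-1952600 - 29194)*(-1/48119) = -1981794*(-1/48119) = 1981794/48119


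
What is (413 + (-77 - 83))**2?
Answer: 64009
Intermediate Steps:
(413 + (-77 - 83))**2 = (413 - 160)**2 = 253**2 = 64009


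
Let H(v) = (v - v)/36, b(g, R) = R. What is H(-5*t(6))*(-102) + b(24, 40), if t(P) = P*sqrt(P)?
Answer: 40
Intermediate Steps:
t(P) = P**(3/2)
H(v) = 0 (H(v) = 0*(1/36) = 0)
H(-5*t(6))*(-102) + b(24, 40) = 0*(-102) + 40 = 0 + 40 = 40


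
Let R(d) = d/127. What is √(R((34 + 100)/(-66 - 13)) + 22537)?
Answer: 7*√46297910579/10033 ≈ 150.12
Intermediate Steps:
R(d) = d/127 (R(d) = d*(1/127) = d/127)
√(R((34 + 100)/(-66 - 13)) + 22537) = √(((34 + 100)/(-66 - 13))/127 + 22537) = √((134/(-79))/127 + 22537) = √((134*(-1/79))/127 + 22537) = √((1/127)*(-134/79) + 22537) = √(-134/10033 + 22537) = √(226113587/10033) = 7*√46297910579/10033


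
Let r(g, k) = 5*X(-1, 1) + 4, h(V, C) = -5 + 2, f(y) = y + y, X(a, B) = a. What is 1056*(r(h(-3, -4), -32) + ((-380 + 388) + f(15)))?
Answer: 39072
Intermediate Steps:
f(y) = 2*y
h(V, C) = -3
r(g, k) = -1 (r(g, k) = 5*(-1) + 4 = -5 + 4 = -1)
1056*(r(h(-3, -4), -32) + ((-380 + 388) + f(15))) = 1056*(-1 + ((-380 + 388) + 2*15)) = 1056*(-1 + (8 + 30)) = 1056*(-1 + 38) = 1056*37 = 39072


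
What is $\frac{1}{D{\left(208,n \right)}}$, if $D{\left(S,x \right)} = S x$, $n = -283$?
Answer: $- \frac{1}{58864} \approx -1.6988 \cdot 10^{-5}$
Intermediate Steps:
$\frac{1}{D{\left(208,n \right)}} = \frac{1}{208 \left(-283\right)} = \frac{1}{-58864} = - \frac{1}{58864}$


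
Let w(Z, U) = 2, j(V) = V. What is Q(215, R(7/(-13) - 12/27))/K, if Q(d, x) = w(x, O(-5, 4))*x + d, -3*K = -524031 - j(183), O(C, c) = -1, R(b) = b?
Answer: 24925/20444346 ≈ 0.0012192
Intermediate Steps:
K = 174738 (K = -(-524031 - 1*183)/3 = -(-524031 - 183)/3 = -⅓*(-524214) = 174738)
Q(d, x) = d + 2*x (Q(d, x) = 2*x + d = d + 2*x)
Q(215, R(7/(-13) - 12/27))/K = (215 + 2*(7/(-13) - 12/27))/174738 = (215 + 2*(7*(-1/13) - 12*1/27))*(1/174738) = (215 + 2*(-7/13 - 4/9))*(1/174738) = (215 + 2*(-115/117))*(1/174738) = (215 - 230/117)*(1/174738) = (24925/117)*(1/174738) = 24925/20444346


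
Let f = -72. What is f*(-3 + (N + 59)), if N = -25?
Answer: -2232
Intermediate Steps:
f*(-3 + (N + 59)) = -72*(-3 + (-25 + 59)) = -72*(-3 + 34) = -72*31 = -2232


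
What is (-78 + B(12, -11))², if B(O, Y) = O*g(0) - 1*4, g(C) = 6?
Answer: 100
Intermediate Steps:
B(O, Y) = -4 + 6*O (B(O, Y) = O*6 - 1*4 = 6*O - 4 = -4 + 6*O)
(-78 + B(12, -11))² = (-78 + (-4 + 6*12))² = (-78 + (-4 + 72))² = (-78 + 68)² = (-10)² = 100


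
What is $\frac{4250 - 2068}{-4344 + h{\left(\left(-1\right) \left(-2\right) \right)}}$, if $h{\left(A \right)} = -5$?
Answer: $- \frac{2182}{4349} \approx -0.50172$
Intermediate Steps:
$\frac{4250 - 2068}{-4344 + h{\left(\left(-1\right) \left(-2\right) \right)}} = \frac{4250 - 2068}{-4344 - 5} = \frac{2182}{-4349} = 2182 \left(- \frac{1}{4349}\right) = - \frac{2182}{4349}$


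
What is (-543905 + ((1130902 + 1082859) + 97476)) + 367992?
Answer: 2135324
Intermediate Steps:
(-543905 + ((1130902 + 1082859) + 97476)) + 367992 = (-543905 + (2213761 + 97476)) + 367992 = (-543905 + 2311237) + 367992 = 1767332 + 367992 = 2135324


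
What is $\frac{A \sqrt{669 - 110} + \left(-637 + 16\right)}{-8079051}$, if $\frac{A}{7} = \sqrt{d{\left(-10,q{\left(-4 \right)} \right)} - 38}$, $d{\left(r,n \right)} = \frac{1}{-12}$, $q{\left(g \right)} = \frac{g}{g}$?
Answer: $\frac{207}{2693017} - \frac{7 i \sqrt{766389}}{48474306} \approx 7.6865 \cdot 10^{-5} - 0.00012642 i$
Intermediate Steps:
$q{\left(g \right)} = 1$
$d{\left(r,n \right)} = - \frac{1}{12}$
$A = \frac{7 i \sqrt{1371}}{6}$ ($A = 7 \sqrt{- \frac{1}{12} - 38} = 7 \sqrt{- \frac{457}{12}} = 7 \frac{i \sqrt{1371}}{6} = \frac{7 i \sqrt{1371}}{6} \approx 43.198 i$)
$\frac{A \sqrt{669 - 110} + \left(-637 + 16\right)}{-8079051} = \frac{\frac{7 i \sqrt{1371}}{6} \sqrt{669 - 110} + \left(-637 + 16\right)}{-8079051} = \left(\frac{7 i \sqrt{1371}}{6} \sqrt{559} - 621\right) \left(- \frac{1}{8079051}\right) = \left(\frac{7 i \sqrt{766389}}{6} - 621\right) \left(- \frac{1}{8079051}\right) = \left(-621 + \frac{7 i \sqrt{766389}}{6}\right) \left(- \frac{1}{8079051}\right) = \frac{207}{2693017} - \frac{7 i \sqrt{766389}}{48474306}$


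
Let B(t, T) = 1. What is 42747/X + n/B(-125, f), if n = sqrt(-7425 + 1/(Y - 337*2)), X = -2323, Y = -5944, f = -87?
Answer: -42747/2323 + I*sqrt(325199592318)/6618 ≈ -18.402 + 86.168*I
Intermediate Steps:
n = I*sqrt(325199592318)/6618 (n = sqrt(-7425 + 1/(-5944 - 337*2)) = sqrt(-7425 + 1/(-5944 - 674)) = sqrt(-7425 + 1/(-6618)) = sqrt(-7425 - 1/6618) = sqrt(-49138651/6618) = I*sqrt(325199592318)/6618 ≈ 86.168*I)
42747/X + n/B(-125, f) = 42747/(-2323) + (I*sqrt(325199592318)/6618)/1 = 42747*(-1/2323) + (I*sqrt(325199592318)/6618)*1 = -42747/2323 + I*sqrt(325199592318)/6618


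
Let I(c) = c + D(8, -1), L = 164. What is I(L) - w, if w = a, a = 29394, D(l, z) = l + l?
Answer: -29214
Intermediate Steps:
D(l, z) = 2*l
w = 29394
I(c) = 16 + c (I(c) = c + 2*8 = c + 16 = 16 + c)
I(L) - w = (16 + 164) - 1*29394 = 180 - 29394 = -29214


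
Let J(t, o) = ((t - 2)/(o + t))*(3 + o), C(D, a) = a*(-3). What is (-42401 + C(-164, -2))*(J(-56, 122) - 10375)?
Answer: 14668670000/33 ≈ 4.4451e+8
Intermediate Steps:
C(D, a) = -3*a
J(t, o) = (-2 + t)*(3 + o)/(o + t) (J(t, o) = ((-2 + t)/(o + t))*(3 + o) = (-2 + t)*(3 + o)/(o + t))
(-42401 + C(-164, -2))*(J(-56, 122) - 10375) = (-42401 - 3*(-2))*((-6 - 2*122 + 3*(-56) + 122*(-56))/(122 - 56) - 10375) = (-42401 + 6)*((-6 - 244 - 168 - 6832)/66 - 10375) = -42395*((1/66)*(-7250) - 10375) = -42395*(-3625/33 - 10375) = -42395*(-346000/33) = 14668670000/33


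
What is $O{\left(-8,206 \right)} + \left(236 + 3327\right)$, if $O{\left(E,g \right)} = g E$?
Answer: $1915$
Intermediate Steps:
$O{\left(E,g \right)} = E g$
$O{\left(-8,206 \right)} + \left(236 + 3327\right) = \left(-8\right) 206 + \left(236 + 3327\right) = -1648 + 3563 = 1915$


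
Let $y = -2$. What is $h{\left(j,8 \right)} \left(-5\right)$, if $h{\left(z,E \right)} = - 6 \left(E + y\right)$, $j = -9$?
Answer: $180$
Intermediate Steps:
$h{\left(z,E \right)} = 12 - 6 E$ ($h{\left(z,E \right)} = - 6 \left(E - 2\right) = - 6 \left(-2 + E\right) = 12 - 6 E$)
$h{\left(j,8 \right)} \left(-5\right) = \left(12 - 48\right) \left(-5\right) = \left(-36\right) \left(-5\right) = 180$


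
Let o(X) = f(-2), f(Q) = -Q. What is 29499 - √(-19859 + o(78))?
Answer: 29499 - I*√19857 ≈ 29499.0 - 140.91*I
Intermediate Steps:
o(X) = 2 (o(X) = -1*(-2) = 2)
29499 - √(-19859 + o(78)) = 29499 - √(-19859 + 2) = 29499 - √(-19857) = 29499 - I*√19857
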